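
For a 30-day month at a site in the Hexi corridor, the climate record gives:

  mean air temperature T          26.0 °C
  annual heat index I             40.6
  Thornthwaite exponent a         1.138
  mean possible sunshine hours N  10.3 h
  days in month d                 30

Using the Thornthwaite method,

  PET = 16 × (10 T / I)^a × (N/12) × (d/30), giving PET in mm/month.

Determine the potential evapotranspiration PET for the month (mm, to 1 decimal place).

10T/I = 10 × 26.0 / 40.6 = 6.4039
(10T/I)^a = 6.4039^1.138 = 8.2744
Uncorrected PET = 16 × 8.2744 = 132.390 mm
Correction = (N/12)(d/30) = (10.3/12)(30/30) = 0.8583
PET = 132.390 × 0.8583 = 113.630 mm/month

113.6 mm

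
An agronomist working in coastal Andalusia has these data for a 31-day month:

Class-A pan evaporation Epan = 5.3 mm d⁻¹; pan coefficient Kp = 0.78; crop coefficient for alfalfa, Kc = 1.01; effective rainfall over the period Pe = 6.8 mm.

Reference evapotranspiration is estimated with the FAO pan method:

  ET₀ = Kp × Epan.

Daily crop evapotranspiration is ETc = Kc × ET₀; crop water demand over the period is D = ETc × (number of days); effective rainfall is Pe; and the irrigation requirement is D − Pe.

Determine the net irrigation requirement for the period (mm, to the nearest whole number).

ET₀ = 0.78 × 5.3 = 4.1340 mm/d
ETc = Kc × ET₀ = 1.01 × 4.1340 = 4.1753 mm/d
Crop demand D = ETc × 31 d = 4.1753 × 31 = 129.434 mm
D − Pe = 129.434 − 6.8 = 122.634 mm

123 mm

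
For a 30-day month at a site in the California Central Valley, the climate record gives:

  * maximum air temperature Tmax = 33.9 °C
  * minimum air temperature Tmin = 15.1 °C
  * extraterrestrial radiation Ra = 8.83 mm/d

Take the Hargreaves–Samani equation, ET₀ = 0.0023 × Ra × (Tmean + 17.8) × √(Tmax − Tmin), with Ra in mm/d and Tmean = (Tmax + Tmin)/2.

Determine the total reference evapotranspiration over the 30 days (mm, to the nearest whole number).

112 mm

Tmean = (33.9 + 15.1)/2 = 24.50 °C
ET₀ = 0.0023 × 8.83 × (24.50 + 17.8) × √18.8 = 0.0023 × 8.83 × 42.30 × 4.3359 = 3.7248 mm/d
Over 30 days: 3.7248 × 30 = 111.744 mm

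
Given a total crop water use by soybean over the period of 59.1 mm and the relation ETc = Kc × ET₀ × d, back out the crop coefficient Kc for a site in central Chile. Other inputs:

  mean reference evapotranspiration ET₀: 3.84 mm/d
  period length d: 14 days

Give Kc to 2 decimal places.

ETc = Kc × ET₀ × d  ⇒  Kc = ETc / (ET₀ × d)
Kc = 59.1 / (3.84 × 14) = 59.1 / 53.76 = 1.0993

1.10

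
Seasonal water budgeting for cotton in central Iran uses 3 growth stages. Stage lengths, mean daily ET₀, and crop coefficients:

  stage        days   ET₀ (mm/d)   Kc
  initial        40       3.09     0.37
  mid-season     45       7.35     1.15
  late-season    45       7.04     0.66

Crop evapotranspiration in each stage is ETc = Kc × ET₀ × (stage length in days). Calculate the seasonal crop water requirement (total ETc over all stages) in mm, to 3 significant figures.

initial: 0.37 × 3.09 × 40 = 45.73 mm
mid-season: 1.15 × 7.35 × 45 = 380.36 mm
late-season: 0.66 × 7.04 × 45 = 209.09 mm
Seasonal total = 635.18 mm

635 mm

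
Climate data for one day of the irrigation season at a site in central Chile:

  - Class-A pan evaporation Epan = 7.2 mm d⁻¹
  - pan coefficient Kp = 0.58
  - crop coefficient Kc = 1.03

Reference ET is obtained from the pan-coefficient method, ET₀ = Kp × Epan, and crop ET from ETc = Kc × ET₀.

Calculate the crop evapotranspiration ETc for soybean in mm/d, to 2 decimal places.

ET₀ = 0.58 × 7.2 = 4.1760 mm/d
ETc = Kc × ET₀ = 1.03 × 4.1760 = 4.3013 mm/d

4.30 mm/d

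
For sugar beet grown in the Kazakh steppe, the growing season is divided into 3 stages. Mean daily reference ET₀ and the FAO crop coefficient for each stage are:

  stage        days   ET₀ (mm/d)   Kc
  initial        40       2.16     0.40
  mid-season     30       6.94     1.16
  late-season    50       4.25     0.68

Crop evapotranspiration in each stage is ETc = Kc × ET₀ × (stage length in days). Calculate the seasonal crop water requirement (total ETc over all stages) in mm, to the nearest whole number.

initial: 0.40 × 2.16 × 40 = 34.56 mm
mid-season: 1.16 × 6.94 × 30 = 241.51 mm
late-season: 0.68 × 4.25 × 50 = 144.50 mm
Seasonal total = 420.57 mm

421 mm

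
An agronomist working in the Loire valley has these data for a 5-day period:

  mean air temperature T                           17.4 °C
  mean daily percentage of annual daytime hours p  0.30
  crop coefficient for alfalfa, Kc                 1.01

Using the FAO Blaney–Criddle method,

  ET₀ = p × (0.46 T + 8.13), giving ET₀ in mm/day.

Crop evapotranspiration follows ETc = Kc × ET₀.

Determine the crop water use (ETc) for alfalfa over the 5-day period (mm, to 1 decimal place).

ET₀ = 0.30 × (0.46 × 17.4 + 8.13) = 0.30 × 16.134 = 4.8402 mm/d
ETc = Kc × ET₀ = 1.01 × 4.8402 = 4.8886 mm/d
Over 5 days: 4.8886 × 5 = 24.443 mm

24.4 mm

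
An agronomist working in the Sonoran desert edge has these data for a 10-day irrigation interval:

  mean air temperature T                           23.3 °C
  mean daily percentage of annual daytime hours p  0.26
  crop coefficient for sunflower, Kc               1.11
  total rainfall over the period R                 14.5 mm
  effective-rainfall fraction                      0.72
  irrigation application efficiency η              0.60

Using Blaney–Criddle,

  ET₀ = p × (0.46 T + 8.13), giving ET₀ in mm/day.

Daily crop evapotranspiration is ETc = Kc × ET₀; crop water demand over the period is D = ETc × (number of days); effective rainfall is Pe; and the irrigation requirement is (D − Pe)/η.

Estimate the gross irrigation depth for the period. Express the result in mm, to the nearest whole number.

ET₀ = 0.26 × (0.46 × 23.3 + 8.13) = 0.26 × 18.848 = 4.9005 mm/d
ETc = Kc × ET₀ = 1.11 × 4.9005 = 5.4396 mm/d
Crop demand D = ETc × 10 d = 5.4396 × 10 = 54.396 mm
Pe = 0.72 × 14.5 = 10.440 mm
D − Pe = 54.396 − 10.440 = 43.956 mm
Gross irrigation = 43.956 / 0.60 = 73.260 mm

73 mm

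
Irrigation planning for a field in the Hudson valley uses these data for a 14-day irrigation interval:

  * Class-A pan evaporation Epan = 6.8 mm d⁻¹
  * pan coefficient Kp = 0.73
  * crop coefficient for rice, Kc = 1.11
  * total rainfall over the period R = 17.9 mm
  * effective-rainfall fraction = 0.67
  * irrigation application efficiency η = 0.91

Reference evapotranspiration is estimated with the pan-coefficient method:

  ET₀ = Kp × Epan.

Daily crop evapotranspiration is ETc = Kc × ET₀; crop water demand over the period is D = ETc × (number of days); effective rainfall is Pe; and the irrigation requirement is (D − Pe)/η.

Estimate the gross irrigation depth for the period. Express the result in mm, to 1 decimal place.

ET₀ = 0.73 × 6.8 = 4.9640 mm/d
ETc = Kc × ET₀ = 1.11 × 4.9640 = 5.5100 mm/d
Crop demand D = ETc × 14 d = 5.5100 × 14 = 77.140 mm
Pe = 0.67 × 17.9 = 11.993 mm
D − Pe = 77.140 − 11.993 = 65.147 mm
Gross irrigation = 65.147 / 0.91 = 71.590 mm

71.6 mm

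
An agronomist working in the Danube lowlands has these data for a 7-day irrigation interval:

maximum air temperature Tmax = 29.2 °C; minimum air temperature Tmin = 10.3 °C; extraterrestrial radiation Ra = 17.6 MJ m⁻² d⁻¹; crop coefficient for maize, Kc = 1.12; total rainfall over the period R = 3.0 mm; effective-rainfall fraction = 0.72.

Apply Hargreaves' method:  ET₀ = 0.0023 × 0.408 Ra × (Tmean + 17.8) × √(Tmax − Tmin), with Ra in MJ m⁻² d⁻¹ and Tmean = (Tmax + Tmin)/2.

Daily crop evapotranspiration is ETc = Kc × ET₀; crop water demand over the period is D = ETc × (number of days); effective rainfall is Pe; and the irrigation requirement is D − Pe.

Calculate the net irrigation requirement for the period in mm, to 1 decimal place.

19.0 mm

Tmean = (29.2 + 10.3)/2 = 19.75 °C
0.408 Ra = 0.408 × 17.6 = 7.1808 mm/d equivalent
ET₀ = 0.0023 × 7.1808 × (19.75 + 17.8) × √18.9 = 0.0023 × 7.1808 × 37.55 × 4.3474 = 2.6961 mm/d
ETc = Kc × ET₀ = 1.12 × 2.6961 = 3.0196 mm/d
Crop demand D = ETc × 7 d = 3.0196 × 7 = 21.137 mm
Pe = 0.72 × 3.0 = 2.160 mm
D − Pe = 21.137 − 2.160 = 18.977 mm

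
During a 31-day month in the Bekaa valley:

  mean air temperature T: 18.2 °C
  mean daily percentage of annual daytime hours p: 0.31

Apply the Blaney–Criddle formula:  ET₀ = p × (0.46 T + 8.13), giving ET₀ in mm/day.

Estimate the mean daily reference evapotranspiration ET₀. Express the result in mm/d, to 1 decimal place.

5.1 mm/d

ET₀ = 0.31 × (0.46 × 18.2 + 8.13) = 0.31 × 16.502 = 5.1156 mm/d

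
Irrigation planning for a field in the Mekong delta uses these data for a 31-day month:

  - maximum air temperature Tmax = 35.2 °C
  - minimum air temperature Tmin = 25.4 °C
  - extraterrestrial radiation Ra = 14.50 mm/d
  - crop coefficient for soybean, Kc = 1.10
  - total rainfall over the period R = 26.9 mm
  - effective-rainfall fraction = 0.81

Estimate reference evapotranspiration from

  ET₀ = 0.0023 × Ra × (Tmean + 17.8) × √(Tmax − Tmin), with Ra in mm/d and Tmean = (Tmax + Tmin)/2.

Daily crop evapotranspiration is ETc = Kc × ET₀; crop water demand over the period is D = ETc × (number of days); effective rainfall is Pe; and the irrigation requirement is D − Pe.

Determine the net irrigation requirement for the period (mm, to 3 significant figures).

149 mm

Tmean = (35.2 + 25.4)/2 = 30.30 °C
ET₀ = 0.0023 × 14.50 × (30.30 + 17.8) × √9.8 = 0.0023 × 14.50 × 48.10 × 3.1305 = 5.0217 mm/d
ETc = Kc × ET₀ = 1.10 × 5.0217 = 5.5239 mm/d
Crop demand D = ETc × 31 d = 5.5239 × 31 = 171.241 mm
Pe = 0.81 × 26.9 = 21.789 mm
D − Pe = 171.241 − 21.789 = 149.452 mm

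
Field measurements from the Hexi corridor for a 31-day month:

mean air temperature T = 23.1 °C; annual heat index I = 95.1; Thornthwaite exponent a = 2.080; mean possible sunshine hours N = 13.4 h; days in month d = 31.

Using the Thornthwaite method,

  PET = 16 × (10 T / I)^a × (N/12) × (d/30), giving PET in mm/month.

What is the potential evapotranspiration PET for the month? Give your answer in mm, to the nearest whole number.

10T/I = 10 × 23.1 / 95.1 = 2.4290
(10T/I)^a = 2.4290^2.080 = 6.3342
Uncorrected PET = 16 × 6.3342 = 101.347 mm
Correction = (N/12)(d/30) = (13.4/12)(31/30) = 1.1539
PET = 101.347 × 1.1539 = 116.944 mm/month

117 mm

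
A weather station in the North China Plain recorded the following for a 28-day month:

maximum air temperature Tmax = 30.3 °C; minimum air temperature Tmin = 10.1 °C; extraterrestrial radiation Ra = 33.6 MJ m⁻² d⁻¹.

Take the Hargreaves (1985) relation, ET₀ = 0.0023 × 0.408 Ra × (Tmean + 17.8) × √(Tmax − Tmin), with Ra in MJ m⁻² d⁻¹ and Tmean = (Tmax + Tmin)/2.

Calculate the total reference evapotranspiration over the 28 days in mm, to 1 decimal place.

150.8 mm

Tmean = (30.3 + 10.1)/2 = 20.20 °C
0.408 Ra = 0.408 × 33.6 = 13.7088 mm/d equivalent
ET₀ = 0.0023 × 13.7088 × (20.20 + 17.8) × √20.2 = 0.0023 × 13.7088 × 38.00 × 4.4944 = 5.3850 mm/d
Over 28 days: 5.3850 × 28 = 150.780 mm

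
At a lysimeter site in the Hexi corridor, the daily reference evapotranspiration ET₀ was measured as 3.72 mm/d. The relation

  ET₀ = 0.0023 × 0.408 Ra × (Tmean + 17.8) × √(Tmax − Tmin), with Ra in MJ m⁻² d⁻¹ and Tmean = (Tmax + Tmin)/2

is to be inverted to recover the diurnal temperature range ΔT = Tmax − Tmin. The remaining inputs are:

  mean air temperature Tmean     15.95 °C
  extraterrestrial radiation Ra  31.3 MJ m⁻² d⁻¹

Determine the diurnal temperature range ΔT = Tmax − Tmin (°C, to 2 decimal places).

14.08 °C

√ΔT = ET₀ / [0.0023 × 0.408 × Ra × (Tmean+17.8)] = 3.72 / (0.0023 × 12.7704 × 33.75) = 3.7526
ΔT = 3.7526² = 14.082 °C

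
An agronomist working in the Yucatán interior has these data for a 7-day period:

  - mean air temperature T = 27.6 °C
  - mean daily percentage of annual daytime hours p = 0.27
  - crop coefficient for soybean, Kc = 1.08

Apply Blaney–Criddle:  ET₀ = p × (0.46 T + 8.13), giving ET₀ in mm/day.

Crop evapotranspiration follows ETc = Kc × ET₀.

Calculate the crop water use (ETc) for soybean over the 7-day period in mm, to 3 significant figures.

42.5 mm

ET₀ = 0.27 × (0.46 × 27.6 + 8.13) = 0.27 × 20.826 = 5.6230 mm/d
ETc = Kc × ET₀ = 1.08 × 5.6230 = 6.0728 mm/d
Over 7 days: 6.0728 × 7 = 42.510 mm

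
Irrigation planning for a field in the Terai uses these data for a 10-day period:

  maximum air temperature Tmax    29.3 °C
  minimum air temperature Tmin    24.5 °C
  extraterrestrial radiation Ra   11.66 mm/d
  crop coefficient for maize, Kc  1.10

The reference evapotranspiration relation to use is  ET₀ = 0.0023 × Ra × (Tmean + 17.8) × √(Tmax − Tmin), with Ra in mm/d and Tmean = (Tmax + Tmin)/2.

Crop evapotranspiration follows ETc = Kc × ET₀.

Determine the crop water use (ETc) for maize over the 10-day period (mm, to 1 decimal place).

28.9 mm

Tmean = (29.3 + 24.5)/2 = 26.90 °C
ET₀ = 0.0023 × 11.66 × (26.90 + 17.8) × √4.8 = 0.0023 × 11.66 × 44.70 × 2.1909 = 2.6264 mm/d
ETc = Kc × ET₀ = 1.10 × 2.6264 = 2.8890 mm/d
Over 10 days: 2.8890 × 10 = 28.890 mm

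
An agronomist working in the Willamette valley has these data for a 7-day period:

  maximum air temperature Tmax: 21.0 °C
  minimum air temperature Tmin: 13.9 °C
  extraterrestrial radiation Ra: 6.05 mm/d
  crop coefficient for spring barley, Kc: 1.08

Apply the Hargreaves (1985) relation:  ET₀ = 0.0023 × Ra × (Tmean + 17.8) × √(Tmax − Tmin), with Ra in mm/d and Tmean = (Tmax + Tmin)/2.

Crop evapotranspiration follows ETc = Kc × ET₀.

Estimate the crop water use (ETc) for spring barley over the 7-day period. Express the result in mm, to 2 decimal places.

9.88 mm

Tmean = (21.0 + 13.9)/2 = 17.45 °C
ET₀ = 0.0023 × 6.05 × (17.45 + 17.8) × √7.1 = 0.0023 × 6.05 × 35.25 × 2.6646 = 1.3070 mm/d
ETc = Kc × ET₀ = 1.08 × 1.3070 = 1.4116 mm/d
Over 7 days: 1.4116 × 7 = 9.881 mm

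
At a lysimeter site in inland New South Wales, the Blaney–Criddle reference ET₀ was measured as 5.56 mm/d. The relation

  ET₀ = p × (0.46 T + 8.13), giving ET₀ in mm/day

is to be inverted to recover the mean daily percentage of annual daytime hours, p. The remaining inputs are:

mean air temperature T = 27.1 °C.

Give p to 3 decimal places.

p = ET₀ / (0.46 T + 8.13) = 5.56 / (0.46 × 27.1 + 8.13) = 5.56 / 20.596 = 0.2700

0.270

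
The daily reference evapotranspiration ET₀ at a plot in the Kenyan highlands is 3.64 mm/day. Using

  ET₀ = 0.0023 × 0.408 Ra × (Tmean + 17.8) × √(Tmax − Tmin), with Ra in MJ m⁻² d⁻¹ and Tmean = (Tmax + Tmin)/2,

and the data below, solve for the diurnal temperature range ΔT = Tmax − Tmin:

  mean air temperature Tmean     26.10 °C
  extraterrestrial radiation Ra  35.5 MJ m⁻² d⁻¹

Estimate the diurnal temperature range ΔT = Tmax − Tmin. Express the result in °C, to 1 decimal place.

6.2 °C

√ΔT = ET₀ / [0.0023 × 0.408 × Ra × (Tmean+17.8)] = 3.64 / (0.0023 × 14.4840 × 43.90) = 2.4890
ΔT = 2.4890² = 6.195 °C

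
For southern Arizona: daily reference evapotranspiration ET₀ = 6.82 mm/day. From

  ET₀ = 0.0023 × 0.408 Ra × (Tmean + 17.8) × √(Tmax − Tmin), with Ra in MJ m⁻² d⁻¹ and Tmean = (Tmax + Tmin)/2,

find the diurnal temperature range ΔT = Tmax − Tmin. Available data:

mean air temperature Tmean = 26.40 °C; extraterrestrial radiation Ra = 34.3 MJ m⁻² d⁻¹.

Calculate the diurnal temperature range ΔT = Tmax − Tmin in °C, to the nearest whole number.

√ΔT = ET₀ / [0.0023 × 0.408 × Ra × (Tmean+17.8)] = 6.82 / (0.0023 × 13.9944 × 44.20) = 4.7938
ΔT = 4.7938² = 22.981 °C

23 °C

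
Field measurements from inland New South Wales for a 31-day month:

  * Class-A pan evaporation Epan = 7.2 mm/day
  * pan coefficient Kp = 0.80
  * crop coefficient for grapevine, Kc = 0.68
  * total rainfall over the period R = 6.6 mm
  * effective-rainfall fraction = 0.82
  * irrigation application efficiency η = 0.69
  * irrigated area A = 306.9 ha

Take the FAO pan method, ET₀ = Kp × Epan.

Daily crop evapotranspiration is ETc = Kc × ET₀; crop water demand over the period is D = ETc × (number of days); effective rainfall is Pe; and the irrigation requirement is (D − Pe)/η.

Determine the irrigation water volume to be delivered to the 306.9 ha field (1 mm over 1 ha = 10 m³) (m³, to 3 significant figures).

ET₀ = 0.80 × 7.2 = 5.7600 mm/d
ETc = Kc × ET₀ = 0.68 × 5.7600 = 3.9168 mm/d
Crop demand D = ETc × 31 d = 3.9168 × 31 = 121.421 mm
Pe = 0.82 × 6.6 = 5.412 mm
D − Pe = 121.421 − 5.412 = 116.009 mm
Gross irrigation = 116.009 / 0.69 = 168.129 mm
Volume = 168.129 mm × 306.9 ha × 10 = 515987.9 m³

516000 m³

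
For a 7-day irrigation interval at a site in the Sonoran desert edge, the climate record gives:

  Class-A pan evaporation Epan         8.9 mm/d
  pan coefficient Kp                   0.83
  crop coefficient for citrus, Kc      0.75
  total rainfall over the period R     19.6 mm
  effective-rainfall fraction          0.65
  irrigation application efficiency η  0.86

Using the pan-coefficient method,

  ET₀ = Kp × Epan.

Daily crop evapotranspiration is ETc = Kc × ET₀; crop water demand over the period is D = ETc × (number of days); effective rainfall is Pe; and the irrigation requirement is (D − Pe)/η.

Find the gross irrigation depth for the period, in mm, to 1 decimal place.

30.3 mm

ET₀ = 0.83 × 8.9 = 7.3870 mm/d
ETc = Kc × ET₀ = 0.75 × 7.3870 = 5.5403 mm/d
Crop demand D = ETc × 7 d = 5.5403 × 7 = 38.782 mm
Pe = 0.65 × 19.6 = 12.740 mm
D − Pe = 38.782 − 12.740 = 26.042 mm
Gross irrigation = 26.042 / 0.86 = 30.281 mm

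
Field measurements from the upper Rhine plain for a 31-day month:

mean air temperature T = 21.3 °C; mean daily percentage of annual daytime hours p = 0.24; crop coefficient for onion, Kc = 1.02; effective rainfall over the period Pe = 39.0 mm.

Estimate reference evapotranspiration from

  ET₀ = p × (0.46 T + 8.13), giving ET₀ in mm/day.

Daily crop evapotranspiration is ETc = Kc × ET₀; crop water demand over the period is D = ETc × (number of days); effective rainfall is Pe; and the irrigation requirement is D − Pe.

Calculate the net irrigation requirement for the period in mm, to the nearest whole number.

ET₀ = 0.24 × (0.46 × 21.3 + 8.13) = 0.24 × 17.928 = 4.3027 mm/d
ETc = Kc × ET₀ = 1.02 × 4.3027 = 4.3888 mm/d
Crop demand D = ETc × 31 d = 4.3888 × 31 = 136.053 mm
D − Pe = 136.053 − 39.0 = 97.053 mm

97 mm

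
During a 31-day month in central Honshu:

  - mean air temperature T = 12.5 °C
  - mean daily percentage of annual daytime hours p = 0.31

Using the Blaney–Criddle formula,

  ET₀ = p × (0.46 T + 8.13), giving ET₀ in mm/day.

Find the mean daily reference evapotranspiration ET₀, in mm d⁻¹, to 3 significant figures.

4.30 mm d⁻¹

ET₀ = 0.31 × (0.46 × 12.5 + 8.13) = 0.31 × 13.880 = 4.3028 mm/d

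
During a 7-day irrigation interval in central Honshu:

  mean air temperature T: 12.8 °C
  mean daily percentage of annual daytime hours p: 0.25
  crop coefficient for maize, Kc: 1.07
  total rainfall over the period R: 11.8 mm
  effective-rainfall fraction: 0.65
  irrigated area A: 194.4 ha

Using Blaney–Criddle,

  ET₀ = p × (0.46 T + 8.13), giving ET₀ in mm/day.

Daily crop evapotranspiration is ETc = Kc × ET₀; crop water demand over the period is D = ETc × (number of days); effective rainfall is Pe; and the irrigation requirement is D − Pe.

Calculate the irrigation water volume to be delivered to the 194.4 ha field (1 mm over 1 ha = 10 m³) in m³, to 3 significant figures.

36100 m³

ET₀ = 0.25 × (0.46 × 12.8 + 8.13) = 0.25 × 14.018 = 3.5045 mm/d
ETc = Kc × ET₀ = 1.07 × 3.5045 = 3.7498 mm/d
Crop demand D = ETc × 7 d = 3.7498 × 7 = 26.249 mm
Pe = 0.65 × 11.8 = 7.670 mm
D − Pe = 26.249 − 7.670 = 18.579 mm
Volume = 18.579 mm × 194.4 ha × 10 = 36117.6 m³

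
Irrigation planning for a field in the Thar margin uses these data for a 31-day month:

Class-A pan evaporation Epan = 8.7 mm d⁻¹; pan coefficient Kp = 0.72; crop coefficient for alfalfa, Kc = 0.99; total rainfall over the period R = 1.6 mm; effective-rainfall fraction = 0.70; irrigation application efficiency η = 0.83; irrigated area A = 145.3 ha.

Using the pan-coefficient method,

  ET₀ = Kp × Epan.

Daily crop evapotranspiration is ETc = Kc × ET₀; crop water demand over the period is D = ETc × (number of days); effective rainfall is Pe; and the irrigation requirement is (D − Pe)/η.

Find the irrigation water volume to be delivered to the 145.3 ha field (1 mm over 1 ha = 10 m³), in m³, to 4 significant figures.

334600 m³

ET₀ = 0.72 × 8.7 = 6.2640 mm/d
ETc = Kc × ET₀ = 0.99 × 6.2640 = 6.2014 mm/d
Crop demand D = ETc × 31 d = 6.2014 × 31 = 192.243 mm
Pe = 0.70 × 1.6 = 1.120 mm
D − Pe = 192.243 − 1.120 = 191.123 mm
Gross irrigation = 191.123 / 0.83 = 230.269 mm
Volume = 230.269 mm × 145.3 ha × 10 = 334580.9 m³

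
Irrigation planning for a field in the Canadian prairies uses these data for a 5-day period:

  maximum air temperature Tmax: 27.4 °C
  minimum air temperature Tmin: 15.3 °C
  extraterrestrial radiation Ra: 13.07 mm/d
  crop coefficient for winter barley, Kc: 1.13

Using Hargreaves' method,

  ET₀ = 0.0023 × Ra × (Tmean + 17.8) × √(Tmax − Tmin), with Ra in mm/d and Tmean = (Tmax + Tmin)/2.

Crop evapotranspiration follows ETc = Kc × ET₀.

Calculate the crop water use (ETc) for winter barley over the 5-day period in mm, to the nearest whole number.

23 mm

Tmean = (27.4 + 15.3)/2 = 21.35 °C
ET₀ = 0.0023 × 13.07 × (21.35 + 17.8) × √12.1 = 0.0023 × 13.07 × 39.15 × 3.4785 = 4.0938 mm/d
ETc = Kc × ET₀ = 1.13 × 4.0938 = 4.6260 mm/d
Over 5 days: 4.6260 × 5 = 23.130 mm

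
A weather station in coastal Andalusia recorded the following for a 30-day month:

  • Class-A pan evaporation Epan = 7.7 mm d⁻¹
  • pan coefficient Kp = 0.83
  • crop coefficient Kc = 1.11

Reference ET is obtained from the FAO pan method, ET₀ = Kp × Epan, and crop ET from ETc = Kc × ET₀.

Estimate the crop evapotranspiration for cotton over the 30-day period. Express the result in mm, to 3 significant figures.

213 mm

ET₀ = 0.83 × 7.7 = 6.3910 mm/d
ETc = Kc × ET₀ = 1.11 × 6.3910 = 7.0940 mm/d
Over 30 days: 7.0940 × 30 = 212.820 mm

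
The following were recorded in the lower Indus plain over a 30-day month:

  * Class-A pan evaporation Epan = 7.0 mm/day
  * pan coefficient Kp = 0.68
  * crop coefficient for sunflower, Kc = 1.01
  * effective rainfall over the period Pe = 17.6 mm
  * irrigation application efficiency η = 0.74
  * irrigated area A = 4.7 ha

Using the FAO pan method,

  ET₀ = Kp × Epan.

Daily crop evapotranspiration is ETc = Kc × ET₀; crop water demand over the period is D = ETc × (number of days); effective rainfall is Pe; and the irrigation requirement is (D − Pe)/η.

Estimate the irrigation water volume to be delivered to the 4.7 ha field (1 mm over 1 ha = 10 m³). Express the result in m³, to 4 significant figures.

ET₀ = 0.68 × 7.0 = 4.7600 mm/d
ETc = Kc × ET₀ = 1.01 × 4.7600 = 4.8076 mm/d
Crop demand D = ETc × 30 d = 4.8076 × 30 = 144.228 mm
D − Pe = 144.228 − 17.6 = 126.628 mm
Gross irrigation = 126.628 / 0.74 = 171.119 mm
Volume = 171.119 mm × 4.7 ha × 10 = 8042.6 m³

8043 m³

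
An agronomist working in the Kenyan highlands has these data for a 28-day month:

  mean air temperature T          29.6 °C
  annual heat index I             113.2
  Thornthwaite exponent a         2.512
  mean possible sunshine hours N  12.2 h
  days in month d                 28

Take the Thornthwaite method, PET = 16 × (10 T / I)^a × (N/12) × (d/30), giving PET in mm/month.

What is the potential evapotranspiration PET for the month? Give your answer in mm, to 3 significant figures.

170 mm

10T/I = 10 × 29.6 / 113.2 = 2.6148
(10T/I)^a = 2.6148^2.512 = 11.1842
Uncorrected PET = 16 × 11.1842 = 178.947 mm
Correction = (N/12)(d/30) = (12.2/12)(28/30) = 0.9489
PET = 178.947 × 0.9489 = 169.803 mm/month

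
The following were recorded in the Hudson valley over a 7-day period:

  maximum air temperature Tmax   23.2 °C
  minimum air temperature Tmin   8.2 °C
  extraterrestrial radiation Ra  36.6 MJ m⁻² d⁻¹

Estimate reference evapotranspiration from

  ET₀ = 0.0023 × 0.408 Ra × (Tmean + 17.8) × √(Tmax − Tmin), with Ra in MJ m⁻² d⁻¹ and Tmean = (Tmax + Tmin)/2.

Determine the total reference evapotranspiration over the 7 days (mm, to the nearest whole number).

31 mm

Tmean = (23.2 + 8.2)/2 = 15.70 °C
0.408 Ra = 0.408 × 36.6 = 14.9328 mm/d equivalent
ET₀ = 0.0023 × 14.9328 × (15.70 + 17.8) × √15.0 = 0.0023 × 14.9328 × 33.50 × 3.8730 = 4.4562 mm/d
Over 7 days: 4.4562 × 7 = 31.193 mm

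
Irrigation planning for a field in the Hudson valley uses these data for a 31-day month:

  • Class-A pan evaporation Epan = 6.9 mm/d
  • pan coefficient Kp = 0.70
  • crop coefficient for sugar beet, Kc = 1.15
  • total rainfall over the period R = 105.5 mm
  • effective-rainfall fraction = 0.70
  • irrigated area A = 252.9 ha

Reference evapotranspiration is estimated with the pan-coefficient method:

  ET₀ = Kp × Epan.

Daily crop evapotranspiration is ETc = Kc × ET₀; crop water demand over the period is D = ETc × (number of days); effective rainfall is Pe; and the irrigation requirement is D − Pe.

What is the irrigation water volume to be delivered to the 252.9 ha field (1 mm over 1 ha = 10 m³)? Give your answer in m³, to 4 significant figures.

248700 m³

ET₀ = 0.70 × 6.9 = 4.8300 mm/d
ETc = Kc × ET₀ = 1.15 × 4.8300 = 5.5545 mm/d
Crop demand D = ETc × 31 d = 5.5545 × 31 = 172.190 mm
Pe = 0.70 × 105.5 = 73.850 mm
D − Pe = 172.190 − 73.850 = 98.340 mm
Volume = 98.340 mm × 252.9 ha × 10 = 248701.9 m³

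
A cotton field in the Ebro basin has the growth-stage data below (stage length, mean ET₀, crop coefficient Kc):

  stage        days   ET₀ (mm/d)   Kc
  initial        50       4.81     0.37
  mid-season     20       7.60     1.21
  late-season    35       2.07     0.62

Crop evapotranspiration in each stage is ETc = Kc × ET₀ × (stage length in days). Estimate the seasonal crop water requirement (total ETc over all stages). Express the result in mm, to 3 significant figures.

318 mm

initial: 0.37 × 4.81 × 50 = 88.99 mm
mid-season: 1.21 × 7.60 × 20 = 183.92 mm
late-season: 0.62 × 2.07 × 35 = 44.92 mm
Seasonal total = 317.83 mm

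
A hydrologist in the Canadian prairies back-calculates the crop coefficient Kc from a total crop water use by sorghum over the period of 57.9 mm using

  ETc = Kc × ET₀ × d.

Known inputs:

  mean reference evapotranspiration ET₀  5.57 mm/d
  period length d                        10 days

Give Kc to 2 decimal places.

1.04

ETc = Kc × ET₀ × d  ⇒  Kc = ETc / (ET₀ × d)
Kc = 57.9 / (5.57 × 10) = 57.9 / 55.70 = 1.0395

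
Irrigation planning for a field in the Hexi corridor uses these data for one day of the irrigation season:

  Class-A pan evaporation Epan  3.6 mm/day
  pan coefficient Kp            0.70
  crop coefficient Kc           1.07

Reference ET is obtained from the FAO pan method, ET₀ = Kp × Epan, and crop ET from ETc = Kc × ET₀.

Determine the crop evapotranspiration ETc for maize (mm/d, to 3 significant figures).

ET₀ = 0.70 × 3.6 = 2.5200 mm/d
ETc = Kc × ET₀ = 1.07 × 2.5200 = 2.6964 mm/d

2.70 mm/d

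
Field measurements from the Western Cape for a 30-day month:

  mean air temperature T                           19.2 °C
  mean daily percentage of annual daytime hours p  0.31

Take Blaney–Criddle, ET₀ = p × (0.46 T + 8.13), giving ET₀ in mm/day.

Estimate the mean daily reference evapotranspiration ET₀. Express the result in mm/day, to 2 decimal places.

5.26 mm/day

ET₀ = 0.31 × (0.46 × 19.2 + 8.13) = 0.31 × 16.962 = 5.2582 mm/d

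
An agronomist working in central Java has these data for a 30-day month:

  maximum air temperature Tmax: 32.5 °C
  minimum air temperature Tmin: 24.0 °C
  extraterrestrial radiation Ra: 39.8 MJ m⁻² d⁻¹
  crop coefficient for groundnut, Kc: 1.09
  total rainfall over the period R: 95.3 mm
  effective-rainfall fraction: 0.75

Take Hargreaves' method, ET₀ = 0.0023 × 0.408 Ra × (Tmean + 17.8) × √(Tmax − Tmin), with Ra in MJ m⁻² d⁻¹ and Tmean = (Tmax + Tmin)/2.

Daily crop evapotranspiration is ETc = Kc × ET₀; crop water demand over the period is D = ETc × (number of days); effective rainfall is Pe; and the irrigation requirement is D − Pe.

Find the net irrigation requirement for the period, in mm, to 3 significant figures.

92.5 mm

Tmean = (32.5 + 24.0)/2 = 28.25 °C
0.408 Ra = 0.408 × 39.8 = 16.2384 mm/d equivalent
ET₀ = 0.0023 × 16.2384 × (28.25 + 17.8) × √8.5 = 0.0023 × 16.2384 × 46.05 × 2.9155 = 5.0143 mm/d
ETc = Kc × ET₀ = 1.09 × 5.0143 = 5.4656 mm/d
Crop demand D = ETc × 30 d = 5.4656 × 30 = 163.968 mm
Pe = 0.75 × 95.3 = 71.475 mm
D − Pe = 163.968 − 71.475 = 92.493 mm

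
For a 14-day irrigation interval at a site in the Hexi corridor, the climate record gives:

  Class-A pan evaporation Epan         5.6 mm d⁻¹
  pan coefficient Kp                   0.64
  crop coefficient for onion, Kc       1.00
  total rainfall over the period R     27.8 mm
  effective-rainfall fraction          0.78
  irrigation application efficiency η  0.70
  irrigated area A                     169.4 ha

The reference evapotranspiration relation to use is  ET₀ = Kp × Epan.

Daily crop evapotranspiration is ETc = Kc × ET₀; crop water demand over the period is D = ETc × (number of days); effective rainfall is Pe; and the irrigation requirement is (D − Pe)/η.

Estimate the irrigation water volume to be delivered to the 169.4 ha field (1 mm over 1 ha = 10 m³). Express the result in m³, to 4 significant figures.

ET₀ = 0.64 × 5.6 = 3.5840 mm/d
ETc = Kc × ET₀ = 1.00 × 3.5840 = 3.5840 mm/d
Crop demand D = ETc × 14 d = 3.5840 × 14 = 50.176 mm
Pe = 0.78 × 27.8 = 21.684 mm
D − Pe = 50.176 − 21.684 = 28.492 mm
Gross irrigation = 28.492 / 0.70 = 40.703 mm
Volume = 40.703 mm × 169.4 ha × 10 = 68950.9 m³

68950 m³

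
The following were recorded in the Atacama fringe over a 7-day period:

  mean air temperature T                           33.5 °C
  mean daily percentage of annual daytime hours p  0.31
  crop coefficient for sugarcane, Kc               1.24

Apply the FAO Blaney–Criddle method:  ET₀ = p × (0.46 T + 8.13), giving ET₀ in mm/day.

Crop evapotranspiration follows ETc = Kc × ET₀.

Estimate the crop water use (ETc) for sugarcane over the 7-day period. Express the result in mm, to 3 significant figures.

63.3 mm

ET₀ = 0.31 × (0.46 × 33.5 + 8.13) = 0.31 × 23.540 = 7.2974 mm/d
ETc = Kc × ET₀ = 1.24 × 7.2974 = 9.0488 mm/d
Over 7 days: 9.0488 × 7 = 63.342 mm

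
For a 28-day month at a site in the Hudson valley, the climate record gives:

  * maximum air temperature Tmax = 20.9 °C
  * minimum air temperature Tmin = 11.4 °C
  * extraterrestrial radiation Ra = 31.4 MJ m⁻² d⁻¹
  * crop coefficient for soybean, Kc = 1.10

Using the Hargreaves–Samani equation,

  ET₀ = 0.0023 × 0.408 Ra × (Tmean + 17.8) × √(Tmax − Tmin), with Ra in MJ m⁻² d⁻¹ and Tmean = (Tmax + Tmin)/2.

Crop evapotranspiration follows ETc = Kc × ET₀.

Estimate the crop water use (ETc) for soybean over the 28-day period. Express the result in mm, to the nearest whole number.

95 mm

Tmean = (20.9 + 11.4)/2 = 16.15 °C
0.408 Ra = 0.408 × 31.4 = 12.8112 mm/d equivalent
ET₀ = 0.0023 × 12.8112 × (16.15 + 17.8) × √9.5 = 0.0023 × 12.8112 × 33.95 × 3.0822 = 3.0833 mm/d
ETc = Kc × ET₀ = 1.10 × 3.0833 = 3.3916 mm/d
Over 28 days: 3.3916 × 28 = 94.965 mm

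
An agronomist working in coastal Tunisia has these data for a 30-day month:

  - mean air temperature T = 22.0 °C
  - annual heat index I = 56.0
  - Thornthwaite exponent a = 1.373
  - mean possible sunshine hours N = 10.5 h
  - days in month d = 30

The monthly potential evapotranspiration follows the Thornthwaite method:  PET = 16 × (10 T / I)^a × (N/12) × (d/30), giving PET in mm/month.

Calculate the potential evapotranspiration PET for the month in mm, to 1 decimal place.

91.6 mm

10T/I = 10 × 22.0 / 56.0 = 3.9286
(10T/I)^a = 3.9286^1.373 = 6.5447
Uncorrected PET = 16 × 6.5447 = 104.715 mm
Correction = (N/12)(d/30) = (10.5/12)(30/30) = 0.8750
PET = 104.715 × 0.8750 = 91.626 mm/month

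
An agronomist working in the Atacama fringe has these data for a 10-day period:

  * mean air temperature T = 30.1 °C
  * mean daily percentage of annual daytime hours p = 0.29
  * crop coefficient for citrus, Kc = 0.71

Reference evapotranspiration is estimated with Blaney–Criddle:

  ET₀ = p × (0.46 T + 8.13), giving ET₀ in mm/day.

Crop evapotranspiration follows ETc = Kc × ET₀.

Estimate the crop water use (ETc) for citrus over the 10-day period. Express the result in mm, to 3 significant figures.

ET₀ = 0.29 × (0.46 × 30.1 + 8.13) = 0.29 × 21.976 = 6.3730 mm/d
ETc = Kc × ET₀ = 0.71 × 6.3730 = 4.5248 mm/d
Over 10 days: 4.5248 × 10 = 45.248 mm

45.2 mm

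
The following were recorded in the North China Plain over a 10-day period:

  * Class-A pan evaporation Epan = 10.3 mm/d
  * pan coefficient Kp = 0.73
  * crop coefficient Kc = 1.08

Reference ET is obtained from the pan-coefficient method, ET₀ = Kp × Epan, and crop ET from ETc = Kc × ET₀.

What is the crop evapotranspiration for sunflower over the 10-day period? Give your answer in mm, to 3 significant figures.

ET₀ = 0.73 × 10.3 = 7.5190 mm/d
ETc = Kc × ET₀ = 1.08 × 7.5190 = 8.1205 mm/d
Over 10 days: 8.1205 × 10 = 81.205 mm

81.2 mm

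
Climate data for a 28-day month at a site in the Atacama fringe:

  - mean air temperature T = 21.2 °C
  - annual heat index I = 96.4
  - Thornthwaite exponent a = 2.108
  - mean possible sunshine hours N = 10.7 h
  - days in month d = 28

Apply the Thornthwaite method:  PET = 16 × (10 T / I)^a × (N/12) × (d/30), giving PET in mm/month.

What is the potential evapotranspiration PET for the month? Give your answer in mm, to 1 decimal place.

10T/I = 10 × 21.2 / 96.4 = 2.1992
(10T/I)^a = 2.1992^2.108 = 5.2662
Uncorrected PET = 16 × 5.2662 = 84.259 mm
Correction = (N/12)(d/30) = (10.7/12)(28/30) = 0.8322
PET = 84.259 × 0.8322 = 70.120 mm/month

70.1 mm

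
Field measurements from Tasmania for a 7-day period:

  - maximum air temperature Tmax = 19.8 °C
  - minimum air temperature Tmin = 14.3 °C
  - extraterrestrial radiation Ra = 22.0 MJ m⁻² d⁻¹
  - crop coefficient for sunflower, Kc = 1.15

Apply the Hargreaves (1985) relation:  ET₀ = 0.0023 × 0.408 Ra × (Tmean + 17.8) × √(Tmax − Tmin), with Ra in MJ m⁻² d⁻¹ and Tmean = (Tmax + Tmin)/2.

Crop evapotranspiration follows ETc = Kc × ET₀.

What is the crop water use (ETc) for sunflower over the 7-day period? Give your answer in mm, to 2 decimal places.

13.58 mm

Tmean = (19.8 + 14.3)/2 = 17.05 °C
0.408 Ra = 0.408 × 22.0 = 8.9760 mm/d equivalent
ET₀ = 0.0023 × 8.9760 × (17.05 + 17.8) × √5.5 = 0.0023 × 8.9760 × 34.85 × 2.3452 = 1.6873 mm/d
ETc = Kc × ET₀ = 1.15 × 1.6873 = 1.9404 mm/d
Over 7 days: 1.9404 × 7 = 13.583 mm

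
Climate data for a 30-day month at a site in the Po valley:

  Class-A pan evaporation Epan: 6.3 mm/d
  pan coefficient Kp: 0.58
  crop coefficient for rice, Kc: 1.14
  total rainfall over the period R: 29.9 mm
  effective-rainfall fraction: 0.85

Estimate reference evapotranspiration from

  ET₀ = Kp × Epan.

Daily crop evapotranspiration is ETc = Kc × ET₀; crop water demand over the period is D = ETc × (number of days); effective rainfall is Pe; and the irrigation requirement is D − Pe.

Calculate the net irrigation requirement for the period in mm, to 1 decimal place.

99.6 mm

ET₀ = 0.58 × 6.3 = 3.6540 mm/d
ETc = Kc × ET₀ = 1.14 × 3.6540 = 4.1656 mm/d
Crop demand D = ETc × 30 d = 4.1656 × 30 = 124.968 mm
Pe = 0.85 × 29.9 = 25.415 mm
D − Pe = 124.968 − 25.415 = 99.553 mm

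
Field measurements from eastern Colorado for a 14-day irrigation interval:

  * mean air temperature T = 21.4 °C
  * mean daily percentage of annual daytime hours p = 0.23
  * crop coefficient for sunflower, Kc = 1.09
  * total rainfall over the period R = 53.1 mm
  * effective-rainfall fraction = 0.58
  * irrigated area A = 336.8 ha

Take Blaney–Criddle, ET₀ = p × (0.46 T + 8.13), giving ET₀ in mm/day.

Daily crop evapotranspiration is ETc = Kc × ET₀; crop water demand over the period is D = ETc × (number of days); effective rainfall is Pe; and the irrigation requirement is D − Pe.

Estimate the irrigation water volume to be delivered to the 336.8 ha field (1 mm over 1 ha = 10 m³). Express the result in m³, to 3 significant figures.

ET₀ = 0.23 × (0.46 × 21.4 + 8.13) = 0.23 × 17.974 = 4.1340 mm/d
ETc = Kc × ET₀ = 1.09 × 4.1340 = 4.5061 mm/d
Crop demand D = ETc × 14 d = 4.5061 × 14 = 63.085 mm
Pe = 0.58 × 53.1 = 30.798 mm
D − Pe = 63.085 − 30.798 = 32.287 mm
Volume = 32.287 mm × 336.8 ha × 10 = 108742.6 m³

109000 m³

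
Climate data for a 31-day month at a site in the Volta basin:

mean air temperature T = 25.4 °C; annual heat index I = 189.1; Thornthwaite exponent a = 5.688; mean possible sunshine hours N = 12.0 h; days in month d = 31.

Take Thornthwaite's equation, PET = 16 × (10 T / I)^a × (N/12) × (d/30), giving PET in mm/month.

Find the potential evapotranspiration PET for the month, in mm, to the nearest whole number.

10T/I = 10 × 25.4 / 189.1 = 1.3432
(10T/I)^a = 1.3432^5.688 = 5.3563
Uncorrected PET = 16 × 5.3563 = 85.701 mm
Correction = (N/12)(d/30) = (12.0/12)(31/30) = 1.0333
PET = 85.701 × 1.0333 = 88.555 mm/month

89 mm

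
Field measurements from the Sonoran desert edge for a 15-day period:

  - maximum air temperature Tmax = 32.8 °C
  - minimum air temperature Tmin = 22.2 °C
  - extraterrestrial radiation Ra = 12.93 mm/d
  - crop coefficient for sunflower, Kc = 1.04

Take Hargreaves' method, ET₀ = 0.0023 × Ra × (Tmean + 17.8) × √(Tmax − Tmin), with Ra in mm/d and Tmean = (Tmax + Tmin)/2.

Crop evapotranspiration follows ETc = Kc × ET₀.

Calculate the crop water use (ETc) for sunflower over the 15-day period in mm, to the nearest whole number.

68 mm

Tmean = (32.8 + 22.2)/2 = 27.50 °C
ET₀ = 0.0023 × 12.93 × (27.50 + 17.8) × √10.6 = 0.0023 × 12.93 × 45.30 × 3.2558 = 4.3861 mm/d
ETc = Kc × ET₀ = 1.04 × 4.3861 = 4.5615 mm/d
Over 15 days: 4.5615 × 15 = 68.423 mm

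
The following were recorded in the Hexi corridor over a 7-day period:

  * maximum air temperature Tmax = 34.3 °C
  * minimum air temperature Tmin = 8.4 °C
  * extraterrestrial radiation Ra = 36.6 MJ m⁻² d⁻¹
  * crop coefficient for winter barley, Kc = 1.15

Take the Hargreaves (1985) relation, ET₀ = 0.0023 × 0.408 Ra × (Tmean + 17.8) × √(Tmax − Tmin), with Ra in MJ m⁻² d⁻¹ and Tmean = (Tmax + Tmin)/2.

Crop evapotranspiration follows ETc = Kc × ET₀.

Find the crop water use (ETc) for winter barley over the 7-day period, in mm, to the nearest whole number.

Tmean = (34.3 + 8.4)/2 = 21.35 °C
0.408 Ra = 0.408 × 36.6 = 14.9328 mm/d equivalent
ET₀ = 0.0023 × 14.9328 × (21.35 + 17.8) × √25.9 = 0.0023 × 14.9328 × 39.15 × 5.0892 = 6.8431 mm/d
ETc = Kc × ET₀ = 1.15 × 6.8431 = 7.8696 mm/d
Over 7 days: 7.8696 × 7 = 55.087 mm

55 mm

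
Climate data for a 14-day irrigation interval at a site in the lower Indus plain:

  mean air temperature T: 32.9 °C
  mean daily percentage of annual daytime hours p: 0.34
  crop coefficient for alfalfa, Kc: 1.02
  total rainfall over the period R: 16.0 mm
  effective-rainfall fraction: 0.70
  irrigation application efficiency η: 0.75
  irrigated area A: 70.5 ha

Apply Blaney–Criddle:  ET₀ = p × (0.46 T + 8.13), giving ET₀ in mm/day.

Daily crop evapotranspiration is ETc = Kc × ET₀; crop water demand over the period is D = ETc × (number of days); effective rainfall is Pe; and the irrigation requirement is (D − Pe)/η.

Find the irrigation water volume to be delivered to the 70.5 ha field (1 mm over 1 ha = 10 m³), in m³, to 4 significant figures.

95650 m³

ET₀ = 0.34 × (0.46 × 32.9 + 8.13) = 0.34 × 23.264 = 7.9098 mm/d
ETc = Kc × ET₀ = 1.02 × 7.9098 = 8.0680 mm/d
Crop demand D = ETc × 14 d = 8.0680 × 14 = 112.952 mm
Pe = 0.70 × 16.0 = 11.200 mm
D − Pe = 112.952 − 11.200 = 101.752 mm
Gross irrigation = 101.752 / 0.75 = 135.669 mm
Volume = 135.669 mm × 70.5 ha × 10 = 95646.6 m³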